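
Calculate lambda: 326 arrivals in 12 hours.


lambda = total arrivals / time = 326 / 12 = 27.17 per hour

27.17 per hour


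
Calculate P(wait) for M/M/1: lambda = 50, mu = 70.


P(wait) = rho = lambda/mu = 50/70 = 0.7143

0.7143


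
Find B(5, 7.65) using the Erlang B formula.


B(N,A) = (A^N/N!) / sum(A^k/k!, k=0..N) with N=5, A=7.65 = 0.461

0.461


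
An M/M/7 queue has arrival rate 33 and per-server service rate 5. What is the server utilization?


rho = lambda/(c*mu) = 33/(7*5) = 0.9429

0.9429


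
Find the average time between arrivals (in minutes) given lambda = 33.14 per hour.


Mean interarrival time = 60/lambda = 60/33.14 = 1.81 minutes

1.81 minutes


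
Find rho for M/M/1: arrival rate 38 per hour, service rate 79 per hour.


rho = lambda/mu = 38/79 = 0.481

0.481


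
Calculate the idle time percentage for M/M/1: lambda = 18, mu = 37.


Idle fraction = (1 - rho) * 100 = (1 - 18/37) * 100 = 51.4%

51.4%


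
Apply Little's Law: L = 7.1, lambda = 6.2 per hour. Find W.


W = L / lambda = 7.1 / 6.2 = 1.1452 hours

1.1452 hours


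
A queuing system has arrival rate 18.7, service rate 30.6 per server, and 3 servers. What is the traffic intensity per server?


rho = lambda / (c * mu) = 18.7 / (3 * 30.6) = 0.2037

0.2037


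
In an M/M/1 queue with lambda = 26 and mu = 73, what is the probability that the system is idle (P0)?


P0 = 1 - rho = 1 - 26/73 = 0.6438

0.6438


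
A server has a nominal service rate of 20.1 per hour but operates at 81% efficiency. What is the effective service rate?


Effective rate = mu * efficiency = 20.1 * 0.81 = 16.28 per hour

16.28 per hour


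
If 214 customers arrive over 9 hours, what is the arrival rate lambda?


lambda = total arrivals / time = 214 / 9 = 23.78 per hour

23.78 per hour


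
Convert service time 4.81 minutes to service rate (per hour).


mu = 60 / avg_service_time = 60 / 4.81 = 12.47 per hour

12.47 per hour


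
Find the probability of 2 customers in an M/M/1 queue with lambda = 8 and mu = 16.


rho = 8/16; P(n) = (1-rho)*rho^n = (1-8/16)*(8/16)^2 = 0.125

0.125


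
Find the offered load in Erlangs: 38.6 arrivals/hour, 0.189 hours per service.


Offered load a = lambda * E[S] = 38.6 * 0.189 = 7.3 Erlangs

7.3 Erlangs


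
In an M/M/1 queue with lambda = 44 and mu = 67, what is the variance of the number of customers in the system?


rho = 44/67; Var(N) = rho/(1-rho)^2 = 5.57

5.57


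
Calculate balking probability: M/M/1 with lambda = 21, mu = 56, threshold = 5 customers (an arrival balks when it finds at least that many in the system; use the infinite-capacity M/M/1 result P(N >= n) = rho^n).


P(N >= 5) = rho^5 = (21/56)^5 = 0.0074

0.0074


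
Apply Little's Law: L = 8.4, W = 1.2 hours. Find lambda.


lambda = L / W = 8.4 / 1.2 = 7.0 per hour

7.0 per hour


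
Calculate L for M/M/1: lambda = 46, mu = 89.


rho = 46/89; L = rho/(1-rho) = 1.07

1.07


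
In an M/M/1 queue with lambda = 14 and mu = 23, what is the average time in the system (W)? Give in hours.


W = 1/(mu - lambda) = 1/(23 - 14) = 0.1111 hours

0.1111 hours


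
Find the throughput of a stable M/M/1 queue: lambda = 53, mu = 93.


For a stable queue (lambda < mu), throughput = lambda = 53 per hour

53 per hour


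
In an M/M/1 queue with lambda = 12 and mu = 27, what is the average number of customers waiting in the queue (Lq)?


rho = 12/27; Lq = rho^2/(1-rho) = 0.36

0.36


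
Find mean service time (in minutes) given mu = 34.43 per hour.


Mean service time = 60/mu = 60/34.43 = 1.74 minutes

1.74 minutes


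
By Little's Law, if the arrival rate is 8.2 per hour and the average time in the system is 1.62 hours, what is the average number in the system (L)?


L = lambda * W = 8.2 * 1.62 = 13.28

13.28


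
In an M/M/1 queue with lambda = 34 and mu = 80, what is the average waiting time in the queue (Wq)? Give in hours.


rho = 34/80; Wq = rho/(mu - lambda) = 0.0092 hours

0.0092 hours


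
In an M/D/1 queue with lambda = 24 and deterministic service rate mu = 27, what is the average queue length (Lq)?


M/D/1: Lq = rho^2 / (2*(1-rho)) where rho = 24/27; Lq = 3.56

3.56


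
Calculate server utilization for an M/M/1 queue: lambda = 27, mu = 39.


rho = lambda/mu = 27/39 = 0.6923

0.6923


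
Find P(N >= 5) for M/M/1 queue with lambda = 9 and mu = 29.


P(N >= 5) = rho^5 = (9/29)^5 = 0.0029

0.0029


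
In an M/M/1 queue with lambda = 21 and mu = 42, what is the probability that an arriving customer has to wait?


P(wait) = rho = lambda/mu = 21/42 = 0.5

0.5


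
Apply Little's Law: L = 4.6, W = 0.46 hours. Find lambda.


lambda = L / W = 4.6 / 0.46 = 10.0 per hour

10.0 per hour


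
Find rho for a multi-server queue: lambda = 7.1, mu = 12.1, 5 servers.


rho = lambda / (c * mu) = 7.1 / (5 * 12.1) = 0.1174

0.1174


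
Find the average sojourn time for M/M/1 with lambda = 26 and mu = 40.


W = 1/(mu - lambda) = 1/(40 - 26) = 0.0714 hours

0.0714 hours


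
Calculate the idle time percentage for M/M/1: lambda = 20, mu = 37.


Idle fraction = (1 - rho) * 100 = (1 - 20/37) * 100 = 45.9%

45.9%


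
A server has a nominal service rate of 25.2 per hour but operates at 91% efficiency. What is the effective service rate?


Effective rate = mu * efficiency = 25.2 * 0.91 = 22.93 per hour

22.93 per hour


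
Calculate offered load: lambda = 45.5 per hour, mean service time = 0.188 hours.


Offered load a = lambda * E[S] = 45.5 * 0.188 = 8.55 Erlangs

8.55 Erlangs


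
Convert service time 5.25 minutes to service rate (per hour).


mu = 60 / avg_service_time = 60 / 5.25 = 11.43 per hour

11.43 per hour


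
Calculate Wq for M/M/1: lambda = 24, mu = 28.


rho = 24/28; Wq = rho/(mu - lambda) = 0.2143 hours

0.2143 hours


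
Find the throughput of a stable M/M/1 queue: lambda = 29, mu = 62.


For a stable queue (lambda < mu), throughput = lambda = 29 per hour

29 per hour


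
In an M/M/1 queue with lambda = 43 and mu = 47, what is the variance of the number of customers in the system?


rho = 43/47; Var(N) = rho/(1-rho)^2 = 126.31

126.31


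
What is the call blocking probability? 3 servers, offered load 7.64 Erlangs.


B(N,A) = (A^N/N!) / sum(A^k/k!, k=0..N) with N=3, A=7.64 = 0.6627

0.6627


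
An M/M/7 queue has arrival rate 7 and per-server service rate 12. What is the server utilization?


rho = lambda/(c*mu) = 7/(7*12) = 0.0833

0.0833


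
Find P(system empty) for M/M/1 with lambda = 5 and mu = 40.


P0 = 1 - rho = 1 - 5/40 = 0.875

0.875


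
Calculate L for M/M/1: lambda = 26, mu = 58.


rho = 26/58; L = rho/(1-rho) = 0.81

0.81


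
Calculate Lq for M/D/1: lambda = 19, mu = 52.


M/D/1: Lq = rho^2 / (2*(1-rho)) where rho = 19/52; Lq = 0.11

0.11


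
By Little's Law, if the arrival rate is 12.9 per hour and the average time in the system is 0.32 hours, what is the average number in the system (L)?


L = lambda * W = 12.9 * 0.32 = 4.13

4.13


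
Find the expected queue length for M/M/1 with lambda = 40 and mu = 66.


rho = 40/66; Lq = rho^2/(1-rho) = 0.93

0.93


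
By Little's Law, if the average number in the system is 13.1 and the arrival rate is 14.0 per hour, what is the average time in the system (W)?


W = L / lambda = 13.1 / 14.0 = 0.9357 hours

0.9357 hours


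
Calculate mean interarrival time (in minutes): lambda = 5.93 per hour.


Mean interarrival time = 60/lambda = 60/5.93 = 10.12 minutes

10.12 minutes


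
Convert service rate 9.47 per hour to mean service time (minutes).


Mean service time = 60/mu = 60/9.47 = 6.34 minutes

6.34 minutes


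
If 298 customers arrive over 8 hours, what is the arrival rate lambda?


lambda = total arrivals / time = 298 / 8 = 37.25 per hour

37.25 per hour


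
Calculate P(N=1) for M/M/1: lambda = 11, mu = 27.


rho = 11/27; P(n) = (1-rho)*rho^n = (1-11/27)*(11/27)^1 = 0.2414

0.2414


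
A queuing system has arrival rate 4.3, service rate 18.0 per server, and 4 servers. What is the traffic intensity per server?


rho = lambda / (c * mu) = 4.3 / (4 * 18.0) = 0.0597

0.0597


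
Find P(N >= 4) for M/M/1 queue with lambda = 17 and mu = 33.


P(N >= 4) = rho^4 = (17/33)^4 = 0.0704

0.0704


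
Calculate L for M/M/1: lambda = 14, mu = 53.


rho = 14/53; L = rho/(1-rho) = 0.36

0.36


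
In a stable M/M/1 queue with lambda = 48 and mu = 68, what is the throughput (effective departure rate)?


For a stable queue (lambda < mu), throughput = lambda = 48 per hour

48 per hour


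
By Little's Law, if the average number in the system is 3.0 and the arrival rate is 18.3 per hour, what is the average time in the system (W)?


W = L / lambda = 3.0 / 18.3 = 0.1639 hours

0.1639 hours


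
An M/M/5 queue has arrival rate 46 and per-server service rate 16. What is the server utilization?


rho = lambda/(c*mu) = 46/(5*16) = 0.575

0.575


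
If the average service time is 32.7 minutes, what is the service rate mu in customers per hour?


mu = 60 / avg_service_time = 60 / 32.7 = 1.83 per hour

1.83 per hour


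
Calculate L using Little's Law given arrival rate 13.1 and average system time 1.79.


L = lambda * W = 13.1 * 1.79 = 23.45

23.45


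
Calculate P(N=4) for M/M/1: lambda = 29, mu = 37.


rho = 29/37; P(n) = (1-rho)*rho^n = (1-29/37)*(29/37)^4 = 0.0816

0.0816


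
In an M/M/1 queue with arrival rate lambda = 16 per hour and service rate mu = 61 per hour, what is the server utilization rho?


rho = lambda/mu = 16/61 = 0.2623

0.2623


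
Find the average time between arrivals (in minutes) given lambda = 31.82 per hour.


Mean interarrival time = 60/lambda = 60/31.82 = 1.89 minutes

1.89 minutes


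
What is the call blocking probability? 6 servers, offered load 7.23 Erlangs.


B(N,A) = (A^N/N!) / sum(A^k/k!, k=0..N) with N=6, A=7.23 = 0.3455

0.3455


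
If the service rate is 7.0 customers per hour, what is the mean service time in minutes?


Mean service time = 60/mu = 60/7.0 = 8.57 minutes

8.57 minutes


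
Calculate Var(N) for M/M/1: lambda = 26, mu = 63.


rho = 26/63; Var(N) = rho/(1-rho)^2 = 1.2

1.2


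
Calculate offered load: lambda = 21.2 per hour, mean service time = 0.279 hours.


Offered load a = lambda * E[S] = 21.2 * 0.279 = 5.91 Erlangs

5.91 Erlangs


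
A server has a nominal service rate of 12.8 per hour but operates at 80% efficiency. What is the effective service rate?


Effective rate = mu * efficiency = 12.8 * 0.8 = 10.24 per hour

10.24 per hour


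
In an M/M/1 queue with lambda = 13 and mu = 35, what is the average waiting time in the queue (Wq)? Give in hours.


rho = 13/35; Wq = rho/(mu - lambda) = 0.0169 hours

0.0169 hours


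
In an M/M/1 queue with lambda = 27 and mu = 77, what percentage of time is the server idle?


Idle fraction = (1 - rho) * 100 = (1 - 27/77) * 100 = 64.9%

64.9%


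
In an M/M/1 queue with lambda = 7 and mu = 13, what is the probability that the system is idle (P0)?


P0 = 1 - rho = 1 - 7/13 = 0.4615

0.4615


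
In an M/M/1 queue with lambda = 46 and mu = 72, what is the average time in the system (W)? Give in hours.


W = 1/(mu - lambda) = 1/(72 - 46) = 0.0385 hours

0.0385 hours


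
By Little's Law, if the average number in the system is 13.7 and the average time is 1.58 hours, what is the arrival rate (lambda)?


lambda = L / W = 13.7 / 1.58 = 8.67 per hour

8.67 per hour


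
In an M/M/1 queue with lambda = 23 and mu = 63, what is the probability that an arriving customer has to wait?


P(wait) = rho = lambda/mu = 23/63 = 0.3651

0.3651


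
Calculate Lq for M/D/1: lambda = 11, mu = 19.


M/D/1: Lq = rho^2 / (2*(1-rho)) where rho = 11/19; Lq = 0.4

0.4


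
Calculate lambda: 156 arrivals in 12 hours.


lambda = total arrivals / time = 156 / 12 = 13.0 per hour

13.0 per hour


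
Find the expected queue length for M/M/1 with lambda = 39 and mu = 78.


rho = 39/78; Lq = rho^2/(1-rho) = 0.5

0.5


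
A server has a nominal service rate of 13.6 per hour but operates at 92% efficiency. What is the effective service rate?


Effective rate = mu * efficiency = 13.6 * 0.92 = 12.51 per hour

12.51 per hour


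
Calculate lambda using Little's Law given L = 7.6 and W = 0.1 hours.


lambda = L / W = 7.6 / 0.1 = 76.0 per hour

76.0 per hour


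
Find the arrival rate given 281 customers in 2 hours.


lambda = total arrivals / time = 281 / 2 = 140.5 per hour

140.5 per hour


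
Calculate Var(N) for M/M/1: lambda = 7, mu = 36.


rho = 7/36; Var(N) = rho/(1-rho)^2 = 0.3

0.3


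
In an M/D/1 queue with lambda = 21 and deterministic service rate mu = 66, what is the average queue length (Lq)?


M/D/1: Lq = rho^2 / (2*(1-rho)) where rho = 21/66; Lq = 0.07

0.07


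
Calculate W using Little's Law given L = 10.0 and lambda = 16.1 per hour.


W = L / lambda = 10.0 / 16.1 = 0.6211 hours

0.6211 hours


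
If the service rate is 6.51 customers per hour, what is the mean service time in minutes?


Mean service time = 60/mu = 60/6.51 = 9.22 minutes

9.22 minutes


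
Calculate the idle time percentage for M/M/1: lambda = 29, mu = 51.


Idle fraction = (1 - rho) * 100 = (1 - 29/51) * 100 = 43.1%

43.1%


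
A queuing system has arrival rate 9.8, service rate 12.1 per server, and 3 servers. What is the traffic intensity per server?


rho = lambda / (c * mu) = 9.8 / (3 * 12.1) = 0.27

0.27


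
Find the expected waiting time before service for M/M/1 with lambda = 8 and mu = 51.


rho = 8/51; Wq = rho/(mu - lambda) = 0.0036 hours

0.0036 hours


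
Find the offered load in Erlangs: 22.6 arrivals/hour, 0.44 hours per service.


Offered load a = lambda * E[S] = 22.6 * 0.44 = 9.94 Erlangs

9.94 Erlangs


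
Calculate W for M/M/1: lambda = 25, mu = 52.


W = 1/(mu - lambda) = 1/(52 - 25) = 0.037 hours

0.037 hours


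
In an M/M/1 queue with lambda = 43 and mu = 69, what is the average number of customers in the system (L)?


rho = 43/69; L = rho/(1-rho) = 1.65

1.65


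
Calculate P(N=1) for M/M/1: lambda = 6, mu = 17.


rho = 6/17; P(n) = (1-rho)*rho^n = (1-6/17)*(6/17)^1 = 0.2284

0.2284


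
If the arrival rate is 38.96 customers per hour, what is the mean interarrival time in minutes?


Mean interarrival time = 60/lambda = 60/38.96 = 1.54 minutes

1.54 minutes


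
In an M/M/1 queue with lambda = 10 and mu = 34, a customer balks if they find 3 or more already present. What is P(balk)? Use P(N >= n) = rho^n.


P(N >= 3) = rho^3 = (10/34)^3 = 0.0254

0.0254


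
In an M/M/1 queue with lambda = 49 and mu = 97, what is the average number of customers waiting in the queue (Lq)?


rho = 49/97; Lq = rho^2/(1-rho) = 0.52

0.52


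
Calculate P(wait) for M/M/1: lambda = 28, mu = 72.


P(wait) = rho = lambda/mu = 28/72 = 0.3889

0.3889


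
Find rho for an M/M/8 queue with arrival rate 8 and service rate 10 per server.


rho = lambda/(c*mu) = 8/(8*10) = 0.1

0.1


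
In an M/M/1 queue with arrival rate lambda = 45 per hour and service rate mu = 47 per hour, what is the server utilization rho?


rho = lambda/mu = 45/47 = 0.9574

0.9574


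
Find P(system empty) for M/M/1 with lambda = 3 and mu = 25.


P0 = 1 - rho = 1 - 3/25 = 0.88

0.88


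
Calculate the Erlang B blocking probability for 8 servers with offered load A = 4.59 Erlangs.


B(N,A) = (A^N/N!) / sum(A^k/k!, k=0..N) with N=8, A=4.59 = 0.0519

0.0519


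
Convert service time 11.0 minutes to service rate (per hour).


mu = 60 / avg_service_time = 60 / 11.0 = 5.45 per hour

5.45 per hour


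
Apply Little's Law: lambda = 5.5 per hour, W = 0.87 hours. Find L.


L = lambda * W = 5.5 * 0.87 = 4.79

4.79


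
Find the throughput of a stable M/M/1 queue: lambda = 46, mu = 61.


For a stable queue (lambda < mu), throughput = lambda = 46 per hour

46 per hour


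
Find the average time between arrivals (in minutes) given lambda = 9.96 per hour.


Mean interarrival time = 60/lambda = 60/9.96 = 6.02 minutes

6.02 minutes


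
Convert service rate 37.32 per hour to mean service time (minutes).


Mean service time = 60/mu = 60/37.32 = 1.61 minutes

1.61 minutes


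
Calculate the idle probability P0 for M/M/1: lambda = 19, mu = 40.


P0 = 1 - rho = 1 - 19/40 = 0.525

0.525


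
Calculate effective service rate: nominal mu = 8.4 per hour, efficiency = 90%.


Effective rate = mu * efficiency = 8.4 * 0.9 = 7.56 per hour

7.56 per hour


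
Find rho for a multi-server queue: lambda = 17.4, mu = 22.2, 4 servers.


rho = lambda / (c * mu) = 17.4 / (4 * 22.2) = 0.1959

0.1959


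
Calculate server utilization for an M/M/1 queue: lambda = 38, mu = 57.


rho = lambda/mu = 38/57 = 0.6667

0.6667


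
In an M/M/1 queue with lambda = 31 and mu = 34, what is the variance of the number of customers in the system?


rho = 31/34; Var(N) = rho/(1-rho)^2 = 117.11

117.11


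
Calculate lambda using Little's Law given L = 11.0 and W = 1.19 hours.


lambda = L / W = 11.0 / 1.19 = 9.24 per hour

9.24 per hour


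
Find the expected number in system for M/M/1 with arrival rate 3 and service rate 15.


rho = 3/15; L = rho/(1-rho) = 0.25

0.25


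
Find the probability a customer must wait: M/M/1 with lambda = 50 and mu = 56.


P(wait) = rho = lambda/mu = 50/56 = 0.8929

0.8929


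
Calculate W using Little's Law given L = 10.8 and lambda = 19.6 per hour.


W = L / lambda = 10.8 / 19.6 = 0.551 hours

0.551 hours


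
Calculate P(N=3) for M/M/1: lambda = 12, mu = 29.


rho = 12/29; P(n) = (1-rho)*rho^n = (1-12/29)*(12/29)^3 = 0.0415

0.0415


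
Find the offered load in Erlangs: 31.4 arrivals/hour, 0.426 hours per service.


Offered load a = lambda * E[S] = 31.4 * 0.426 = 13.38 Erlangs

13.38 Erlangs


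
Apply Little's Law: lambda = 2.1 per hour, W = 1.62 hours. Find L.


L = lambda * W = 2.1 * 1.62 = 3.4

3.4


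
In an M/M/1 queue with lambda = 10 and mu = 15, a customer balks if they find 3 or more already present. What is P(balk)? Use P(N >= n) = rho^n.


P(N >= 3) = rho^3 = (10/15)^3 = 0.2963

0.2963


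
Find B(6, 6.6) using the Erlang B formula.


B(N,A) = (A^N/N!) / sum(A^k/k!, k=0..N) with N=6, A=6.6 = 0.3057

0.3057


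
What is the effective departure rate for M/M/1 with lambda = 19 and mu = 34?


For a stable queue (lambda < mu), throughput = lambda = 19 per hour

19 per hour


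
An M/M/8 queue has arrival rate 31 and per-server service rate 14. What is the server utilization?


rho = lambda/(c*mu) = 31/(8*14) = 0.2768

0.2768


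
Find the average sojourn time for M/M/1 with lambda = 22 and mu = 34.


W = 1/(mu - lambda) = 1/(34 - 22) = 0.0833 hours

0.0833 hours


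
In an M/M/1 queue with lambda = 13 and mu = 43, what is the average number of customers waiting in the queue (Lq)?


rho = 13/43; Lq = rho^2/(1-rho) = 0.13

0.13


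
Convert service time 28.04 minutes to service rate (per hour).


mu = 60 / avg_service_time = 60 / 28.04 = 2.14 per hour

2.14 per hour


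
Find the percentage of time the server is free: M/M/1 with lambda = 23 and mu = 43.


Idle fraction = (1 - rho) * 100 = (1 - 23/43) * 100 = 46.5%

46.5%


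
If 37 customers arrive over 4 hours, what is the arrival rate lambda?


lambda = total arrivals / time = 37 / 4 = 9.25 per hour

9.25 per hour


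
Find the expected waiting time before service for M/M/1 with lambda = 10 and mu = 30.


rho = 10/30; Wq = rho/(mu - lambda) = 0.0167 hours

0.0167 hours


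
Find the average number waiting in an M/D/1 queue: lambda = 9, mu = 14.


M/D/1: Lq = rho^2 / (2*(1-rho)) where rho = 9/14; Lq = 0.58

0.58


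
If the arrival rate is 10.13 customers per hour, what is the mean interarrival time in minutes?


Mean interarrival time = 60/lambda = 60/10.13 = 5.92 minutes

5.92 minutes


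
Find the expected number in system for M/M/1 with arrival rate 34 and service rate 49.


rho = 34/49; L = rho/(1-rho) = 2.27

2.27


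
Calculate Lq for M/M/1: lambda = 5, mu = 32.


rho = 5/32; Lq = rho^2/(1-rho) = 0.03

0.03


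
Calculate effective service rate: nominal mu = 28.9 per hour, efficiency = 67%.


Effective rate = mu * efficiency = 28.9 * 0.67 = 19.36 per hour

19.36 per hour


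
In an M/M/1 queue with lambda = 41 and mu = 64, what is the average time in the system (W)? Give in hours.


W = 1/(mu - lambda) = 1/(64 - 41) = 0.0435 hours

0.0435 hours


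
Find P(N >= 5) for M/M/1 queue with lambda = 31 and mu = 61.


P(N >= 5) = rho^5 = (31/61)^5 = 0.0339

0.0339


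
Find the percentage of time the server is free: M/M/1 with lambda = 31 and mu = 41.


Idle fraction = (1 - rho) * 100 = (1 - 31/41) * 100 = 24.4%

24.4%


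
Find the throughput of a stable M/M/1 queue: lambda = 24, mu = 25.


For a stable queue (lambda < mu), throughput = lambda = 24 per hour

24 per hour


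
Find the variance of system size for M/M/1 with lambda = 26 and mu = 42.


rho = 26/42; Var(N) = rho/(1-rho)^2 = 4.27

4.27


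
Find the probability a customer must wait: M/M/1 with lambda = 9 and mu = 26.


P(wait) = rho = lambda/mu = 9/26 = 0.3462

0.3462


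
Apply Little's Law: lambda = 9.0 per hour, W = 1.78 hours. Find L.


L = lambda * W = 9.0 * 1.78 = 16.02

16.02


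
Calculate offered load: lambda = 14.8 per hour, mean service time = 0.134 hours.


Offered load a = lambda * E[S] = 14.8 * 0.134 = 1.98 Erlangs

1.98 Erlangs


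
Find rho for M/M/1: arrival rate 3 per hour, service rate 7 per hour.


rho = lambda/mu = 3/7 = 0.4286

0.4286


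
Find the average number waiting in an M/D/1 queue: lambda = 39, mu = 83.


M/D/1: Lq = rho^2 / (2*(1-rho)) where rho = 39/83; Lq = 0.21

0.21


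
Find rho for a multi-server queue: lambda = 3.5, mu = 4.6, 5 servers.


rho = lambda / (c * mu) = 3.5 / (5 * 4.6) = 0.1522

0.1522


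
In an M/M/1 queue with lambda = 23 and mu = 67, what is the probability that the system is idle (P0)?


P0 = 1 - rho = 1 - 23/67 = 0.6567

0.6567


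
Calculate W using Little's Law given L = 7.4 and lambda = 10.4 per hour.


W = L / lambda = 7.4 / 10.4 = 0.7115 hours

0.7115 hours


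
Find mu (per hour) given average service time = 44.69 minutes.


mu = 60 / avg_service_time = 60 / 44.69 = 1.34 per hour

1.34 per hour


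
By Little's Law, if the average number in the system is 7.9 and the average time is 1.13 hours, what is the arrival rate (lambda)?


lambda = L / W = 7.9 / 1.13 = 6.99 per hour

6.99 per hour


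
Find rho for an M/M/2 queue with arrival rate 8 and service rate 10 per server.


rho = lambda/(c*mu) = 8/(2*10) = 0.4

0.4


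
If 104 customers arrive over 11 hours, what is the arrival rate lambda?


lambda = total arrivals / time = 104 / 11 = 9.45 per hour

9.45 per hour


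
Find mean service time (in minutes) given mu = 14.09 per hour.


Mean service time = 60/mu = 60/14.09 = 4.26 minutes

4.26 minutes


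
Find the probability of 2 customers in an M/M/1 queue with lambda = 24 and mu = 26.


rho = 24/26; P(n) = (1-rho)*rho^n = (1-24/26)*(24/26)^2 = 0.0655

0.0655


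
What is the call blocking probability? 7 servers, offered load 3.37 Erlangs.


B(N,A) = (A^N/N!) / sum(A^k/k!, k=0..N) with N=7, A=3.37 = 0.0344

0.0344


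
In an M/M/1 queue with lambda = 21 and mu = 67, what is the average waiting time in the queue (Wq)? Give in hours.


rho = 21/67; Wq = rho/(mu - lambda) = 0.0068 hours

0.0068 hours


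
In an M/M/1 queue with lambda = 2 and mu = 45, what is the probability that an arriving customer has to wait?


P(wait) = rho = lambda/mu = 2/45 = 0.0444

0.0444


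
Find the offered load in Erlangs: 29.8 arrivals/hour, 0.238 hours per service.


Offered load a = lambda * E[S] = 29.8 * 0.238 = 7.09 Erlangs

7.09 Erlangs


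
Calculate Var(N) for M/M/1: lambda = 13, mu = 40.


rho = 13/40; Var(N) = rho/(1-rho)^2 = 0.71

0.71


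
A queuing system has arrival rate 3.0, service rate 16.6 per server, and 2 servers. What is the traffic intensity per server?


rho = lambda / (c * mu) = 3.0 / (2 * 16.6) = 0.0904

0.0904


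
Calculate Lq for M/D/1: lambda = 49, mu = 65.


M/D/1: Lq = rho^2 / (2*(1-rho)) where rho = 49/65; Lq = 1.15

1.15


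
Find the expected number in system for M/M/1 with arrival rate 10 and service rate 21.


rho = 10/21; L = rho/(1-rho) = 0.91

0.91


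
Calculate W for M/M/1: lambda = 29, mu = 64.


W = 1/(mu - lambda) = 1/(64 - 29) = 0.0286 hours

0.0286 hours


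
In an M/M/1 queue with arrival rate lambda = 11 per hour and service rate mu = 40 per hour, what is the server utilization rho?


rho = lambda/mu = 11/40 = 0.275

0.275


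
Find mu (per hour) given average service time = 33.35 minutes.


mu = 60 / avg_service_time = 60 / 33.35 = 1.8 per hour

1.8 per hour


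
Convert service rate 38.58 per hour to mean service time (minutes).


Mean service time = 60/mu = 60/38.58 = 1.56 minutes

1.56 minutes


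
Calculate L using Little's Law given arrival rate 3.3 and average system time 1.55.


L = lambda * W = 3.3 * 1.55 = 5.12

5.12


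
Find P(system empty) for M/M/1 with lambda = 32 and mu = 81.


P0 = 1 - rho = 1 - 32/81 = 0.6049

0.6049


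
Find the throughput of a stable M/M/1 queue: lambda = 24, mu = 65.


For a stable queue (lambda < mu), throughput = lambda = 24 per hour

24 per hour


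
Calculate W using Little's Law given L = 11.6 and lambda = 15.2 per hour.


W = L / lambda = 11.6 / 15.2 = 0.7632 hours

0.7632 hours


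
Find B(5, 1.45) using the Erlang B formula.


B(N,A) = (A^N/N!) / sum(A^k/k!, k=0..N) with N=5, A=1.45 = 0.0126

0.0126


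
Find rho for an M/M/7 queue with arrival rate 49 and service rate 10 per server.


rho = lambda/(c*mu) = 49/(7*10) = 0.7

0.7


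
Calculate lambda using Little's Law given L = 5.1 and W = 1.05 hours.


lambda = L / W = 5.1 / 1.05 = 4.86 per hour

4.86 per hour


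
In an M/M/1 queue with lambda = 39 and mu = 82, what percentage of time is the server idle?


Idle fraction = (1 - rho) * 100 = (1 - 39/82) * 100 = 52.4%

52.4%


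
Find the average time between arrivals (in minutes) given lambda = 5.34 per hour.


Mean interarrival time = 60/lambda = 60/5.34 = 11.24 minutes

11.24 minutes


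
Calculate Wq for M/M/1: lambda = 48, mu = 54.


rho = 48/54; Wq = rho/(mu - lambda) = 0.1481 hours

0.1481 hours


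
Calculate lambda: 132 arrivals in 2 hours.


lambda = total arrivals / time = 132 / 2 = 66.0 per hour

66.0 per hour


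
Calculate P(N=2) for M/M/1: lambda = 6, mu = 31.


rho = 6/31; P(n) = (1-rho)*rho^n = (1-6/31)*(6/31)^2 = 0.0302

0.0302


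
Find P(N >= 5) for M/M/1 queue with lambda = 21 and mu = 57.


P(N >= 5) = rho^5 = (21/57)^5 = 0.0068

0.0068


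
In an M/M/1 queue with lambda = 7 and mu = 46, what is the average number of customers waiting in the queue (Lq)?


rho = 7/46; Lq = rho^2/(1-rho) = 0.03

0.03


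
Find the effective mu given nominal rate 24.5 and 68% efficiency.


Effective rate = mu * efficiency = 24.5 * 0.68 = 16.66 per hour

16.66 per hour


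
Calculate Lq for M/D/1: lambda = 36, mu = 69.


M/D/1: Lq = rho^2 / (2*(1-rho)) where rho = 36/69; Lq = 0.28

0.28


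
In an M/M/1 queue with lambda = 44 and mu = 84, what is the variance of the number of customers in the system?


rho = 44/84; Var(N) = rho/(1-rho)^2 = 2.31

2.31


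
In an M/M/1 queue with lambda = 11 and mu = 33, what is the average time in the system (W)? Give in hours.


W = 1/(mu - lambda) = 1/(33 - 11) = 0.0455 hours

0.0455 hours


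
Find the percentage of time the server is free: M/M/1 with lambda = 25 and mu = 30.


Idle fraction = (1 - rho) * 100 = (1 - 25/30) * 100 = 16.7%

16.7%


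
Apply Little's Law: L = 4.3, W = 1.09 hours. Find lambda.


lambda = L / W = 4.3 / 1.09 = 3.94 per hour

3.94 per hour


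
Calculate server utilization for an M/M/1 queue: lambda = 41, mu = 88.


rho = lambda/mu = 41/88 = 0.4659

0.4659


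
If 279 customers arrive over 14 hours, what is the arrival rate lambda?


lambda = total arrivals / time = 279 / 14 = 19.93 per hour

19.93 per hour


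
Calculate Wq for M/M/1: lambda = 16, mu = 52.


rho = 16/52; Wq = rho/(mu - lambda) = 0.0085 hours

0.0085 hours


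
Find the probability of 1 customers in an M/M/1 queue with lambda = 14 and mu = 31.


rho = 14/31; P(n) = (1-rho)*rho^n = (1-14/31)*(14/31)^1 = 0.2477

0.2477


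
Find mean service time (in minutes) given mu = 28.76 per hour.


Mean service time = 60/mu = 60/28.76 = 2.09 minutes

2.09 minutes


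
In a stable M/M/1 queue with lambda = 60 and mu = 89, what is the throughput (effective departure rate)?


For a stable queue (lambda < mu), throughput = lambda = 60 per hour

60 per hour


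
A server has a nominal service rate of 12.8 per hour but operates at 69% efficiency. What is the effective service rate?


Effective rate = mu * efficiency = 12.8 * 0.69 = 8.83 per hour

8.83 per hour


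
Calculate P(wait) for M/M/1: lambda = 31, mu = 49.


P(wait) = rho = lambda/mu = 31/49 = 0.6327

0.6327


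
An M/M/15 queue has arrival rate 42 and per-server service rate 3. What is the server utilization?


rho = lambda/(c*mu) = 42/(15*3) = 0.9333

0.9333


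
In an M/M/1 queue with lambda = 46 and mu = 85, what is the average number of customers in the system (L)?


rho = 46/85; L = rho/(1-rho) = 1.18

1.18


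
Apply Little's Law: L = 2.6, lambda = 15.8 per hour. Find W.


W = L / lambda = 2.6 / 15.8 = 0.1646 hours

0.1646 hours


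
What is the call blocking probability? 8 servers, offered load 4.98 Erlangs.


B(N,A) = (A^N/N!) / sum(A^k/k!, k=0..N) with N=8, A=4.98 = 0.0691

0.0691


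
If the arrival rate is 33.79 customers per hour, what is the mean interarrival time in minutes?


Mean interarrival time = 60/lambda = 60/33.79 = 1.78 minutes

1.78 minutes


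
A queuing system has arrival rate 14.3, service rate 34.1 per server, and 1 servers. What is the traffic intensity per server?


rho = lambda / (c * mu) = 14.3 / (1 * 34.1) = 0.4194

0.4194


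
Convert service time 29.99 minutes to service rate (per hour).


mu = 60 / avg_service_time = 60 / 29.99 = 2.0 per hour

2.0 per hour


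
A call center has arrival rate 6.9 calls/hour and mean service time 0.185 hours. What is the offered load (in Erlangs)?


Offered load a = lambda * E[S] = 6.9 * 0.185 = 1.28 Erlangs

1.28 Erlangs


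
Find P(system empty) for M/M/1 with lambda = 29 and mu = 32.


P0 = 1 - rho = 1 - 29/32 = 0.0938

0.0938


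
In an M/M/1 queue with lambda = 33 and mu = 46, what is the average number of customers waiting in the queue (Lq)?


rho = 33/46; Lq = rho^2/(1-rho) = 1.82

1.82


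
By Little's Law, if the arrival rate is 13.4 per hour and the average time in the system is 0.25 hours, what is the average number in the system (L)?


L = lambda * W = 13.4 * 0.25 = 3.35

3.35


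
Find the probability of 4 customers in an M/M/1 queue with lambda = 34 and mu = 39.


rho = 34/39; P(n) = (1-rho)*rho^n = (1-34/39)*(34/39)^4 = 0.0741

0.0741


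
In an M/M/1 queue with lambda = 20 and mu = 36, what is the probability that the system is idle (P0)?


P0 = 1 - rho = 1 - 20/36 = 0.4444

0.4444


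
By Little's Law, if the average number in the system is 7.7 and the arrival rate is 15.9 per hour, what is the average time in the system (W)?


W = L / lambda = 7.7 / 15.9 = 0.4843 hours

0.4843 hours


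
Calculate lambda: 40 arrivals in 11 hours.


lambda = total arrivals / time = 40 / 11 = 3.64 per hour

3.64 per hour


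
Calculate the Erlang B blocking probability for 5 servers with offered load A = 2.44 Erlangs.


B(N,A) = (A^N/N!) / sum(A^k/k!, k=0..N) with N=5, A=2.44 = 0.0653

0.0653


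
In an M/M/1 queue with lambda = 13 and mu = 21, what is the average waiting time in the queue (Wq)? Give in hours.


rho = 13/21; Wq = rho/(mu - lambda) = 0.0774 hours

0.0774 hours


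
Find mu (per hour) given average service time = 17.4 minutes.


mu = 60 / avg_service_time = 60 / 17.4 = 3.45 per hour

3.45 per hour


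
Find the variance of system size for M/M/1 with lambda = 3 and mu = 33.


rho = 3/33; Var(N) = rho/(1-rho)^2 = 0.11

0.11


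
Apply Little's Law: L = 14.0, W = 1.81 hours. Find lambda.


lambda = L / W = 14.0 / 1.81 = 7.73 per hour

7.73 per hour


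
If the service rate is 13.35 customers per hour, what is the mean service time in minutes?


Mean service time = 60/mu = 60/13.35 = 4.49 minutes

4.49 minutes


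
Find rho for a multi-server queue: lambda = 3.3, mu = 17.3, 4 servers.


rho = lambda / (c * mu) = 3.3 / (4 * 17.3) = 0.0477

0.0477


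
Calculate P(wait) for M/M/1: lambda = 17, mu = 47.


P(wait) = rho = lambda/mu = 17/47 = 0.3617

0.3617


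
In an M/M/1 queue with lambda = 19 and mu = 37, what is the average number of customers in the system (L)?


rho = 19/37; L = rho/(1-rho) = 1.06

1.06


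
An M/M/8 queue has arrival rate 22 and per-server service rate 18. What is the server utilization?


rho = lambda/(c*mu) = 22/(8*18) = 0.1528

0.1528


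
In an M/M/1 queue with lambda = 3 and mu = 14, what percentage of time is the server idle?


Idle fraction = (1 - rho) * 100 = (1 - 3/14) * 100 = 78.6%

78.6%


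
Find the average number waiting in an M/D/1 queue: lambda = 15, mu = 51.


M/D/1: Lq = rho^2 / (2*(1-rho)) where rho = 15/51; Lq = 0.06

0.06


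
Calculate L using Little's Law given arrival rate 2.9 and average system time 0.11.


L = lambda * W = 2.9 * 0.11 = 0.32

0.32


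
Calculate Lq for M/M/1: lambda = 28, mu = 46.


rho = 28/46; Lq = rho^2/(1-rho) = 0.95

0.95


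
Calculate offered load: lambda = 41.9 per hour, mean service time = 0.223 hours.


Offered load a = lambda * E[S] = 41.9 * 0.223 = 9.34 Erlangs

9.34 Erlangs


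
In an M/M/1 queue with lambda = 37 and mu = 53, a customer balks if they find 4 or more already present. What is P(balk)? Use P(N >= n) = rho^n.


P(N >= 4) = rho^4 = (37/53)^4 = 0.2375

0.2375


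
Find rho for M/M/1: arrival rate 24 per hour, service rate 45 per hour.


rho = lambda/mu = 24/45 = 0.5333

0.5333


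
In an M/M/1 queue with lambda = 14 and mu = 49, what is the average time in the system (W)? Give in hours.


W = 1/(mu - lambda) = 1/(49 - 14) = 0.0286 hours

0.0286 hours


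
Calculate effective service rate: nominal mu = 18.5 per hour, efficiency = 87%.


Effective rate = mu * efficiency = 18.5 * 0.87 = 16.1 per hour

16.1 per hour


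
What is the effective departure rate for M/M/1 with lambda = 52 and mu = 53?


For a stable queue (lambda < mu), throughput = lambda = 52 per hour

52 per hour


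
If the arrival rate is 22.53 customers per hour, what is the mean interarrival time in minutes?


Mean interarrival time = 60/lambda = 60/22.53 = 2.66 minutes

2.66 minutes


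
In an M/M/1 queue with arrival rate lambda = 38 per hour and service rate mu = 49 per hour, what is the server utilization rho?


rho = lambda/mu = 38/49 = 0.7755

0.7755


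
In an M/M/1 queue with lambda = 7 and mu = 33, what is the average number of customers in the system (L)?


rho = 7/33; L = rho/(1-rho) = 0.27

0.27


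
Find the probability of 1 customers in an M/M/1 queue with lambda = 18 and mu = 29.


rho = 18/29; P(n) = (1-rho)*rho^n = (1-18/29)*(18/29)^1 = 0.2354

0.2354


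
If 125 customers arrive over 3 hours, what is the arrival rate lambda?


lambda = total arrivals / time = 125 / 3 = 41.67 per hour

41.67 per hour


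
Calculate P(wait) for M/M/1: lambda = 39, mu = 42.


P(wait) = rho = lambda/mu = 39/42 = 0.9286

0.9286


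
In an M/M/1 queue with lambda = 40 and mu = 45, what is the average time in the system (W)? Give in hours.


W = 1/(mu - lambda) = 1/(45 - 40) = 0.2 hours

0.2 hours


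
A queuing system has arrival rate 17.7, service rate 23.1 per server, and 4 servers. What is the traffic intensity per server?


rho = lambda / (c * mu) = 17.7 / (4 * 23.1) = 0.1916

0.1916


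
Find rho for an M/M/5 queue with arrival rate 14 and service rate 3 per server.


rho = lambda/(c*mu) = 14/(5*3) = 0.9333

0.9333


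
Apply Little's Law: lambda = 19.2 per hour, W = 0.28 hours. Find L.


L = lambda * W = 19.2 * 0.28 = 5.38

5.38


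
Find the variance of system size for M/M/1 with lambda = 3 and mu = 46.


rho = 3/46; Var(N) = rho/(1-rho)^2 = 0.07

0.07


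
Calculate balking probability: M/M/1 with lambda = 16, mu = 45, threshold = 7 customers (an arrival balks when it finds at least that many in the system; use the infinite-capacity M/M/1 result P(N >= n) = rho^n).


P(N >= 7) = rho^7 = (16/45)^7 = 0.0007

0.0007


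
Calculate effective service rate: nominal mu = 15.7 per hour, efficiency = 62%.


Effective rate = mu * efficiency = 15.7 * 0.62 = 9.73 per hour

9.73 per hour


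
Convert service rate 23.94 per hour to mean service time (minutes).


Mean service time = 60/mu = 60/23.94 = 2.51 minutes

2.51 minutes


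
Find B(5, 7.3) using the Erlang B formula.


B(N,A) = (A^N/N!) / sum(A^k/k!, k=0..N) with N=5, A=7.3 = 0.442

0.442


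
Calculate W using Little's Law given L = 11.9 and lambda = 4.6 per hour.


W = L / lambda = 11.9 / 4.6 = 2.587 hours

2.587 hours


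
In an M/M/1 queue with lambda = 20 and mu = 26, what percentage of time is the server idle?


Idle fraction = (1 - rho) * 100 = (1 - 20/26) * 100 = 23.1%

23.1%


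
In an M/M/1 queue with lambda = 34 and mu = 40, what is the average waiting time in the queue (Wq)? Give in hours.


rho = 34/40; Wq = rho/(mu - lambda) = 0.1417 hours

0.1417 hours


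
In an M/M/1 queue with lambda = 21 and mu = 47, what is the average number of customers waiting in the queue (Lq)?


rho = 21/47; Lq = rho^2/(1-rho) = 0.36

0.36


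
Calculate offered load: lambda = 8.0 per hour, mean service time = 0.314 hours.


Offered load a = lambda * E[S] = 8.0 * 0.314 = 2.51 Erlangs

2.51 Erlangs


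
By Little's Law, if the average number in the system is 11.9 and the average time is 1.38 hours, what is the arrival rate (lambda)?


lambda = L / W = 11.9 / 1.38 = 8.62 per hour

8.62 per hour


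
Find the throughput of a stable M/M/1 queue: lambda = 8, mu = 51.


For a stable queue (lambda < mu), throughput = lambda = 8 per hour

8 per hour


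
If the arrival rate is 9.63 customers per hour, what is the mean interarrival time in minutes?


Mean interarrival time = 60/lambda = 60/9.63 = 6.23 minutes

6.23 minutes


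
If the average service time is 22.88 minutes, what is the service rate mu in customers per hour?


mu = 60 / avg_service_time = 60 / 22.88 = 2.62 per hour

2.62 per hour


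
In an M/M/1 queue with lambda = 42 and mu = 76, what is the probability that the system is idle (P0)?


P0 = 1 - rho = 1 - 42/76 = 0.4474

0.4474


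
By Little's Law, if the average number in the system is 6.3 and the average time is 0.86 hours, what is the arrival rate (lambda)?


lambda = L / W = 6.3 / 0.86 = 7.33 per hour

7.33 per hour
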